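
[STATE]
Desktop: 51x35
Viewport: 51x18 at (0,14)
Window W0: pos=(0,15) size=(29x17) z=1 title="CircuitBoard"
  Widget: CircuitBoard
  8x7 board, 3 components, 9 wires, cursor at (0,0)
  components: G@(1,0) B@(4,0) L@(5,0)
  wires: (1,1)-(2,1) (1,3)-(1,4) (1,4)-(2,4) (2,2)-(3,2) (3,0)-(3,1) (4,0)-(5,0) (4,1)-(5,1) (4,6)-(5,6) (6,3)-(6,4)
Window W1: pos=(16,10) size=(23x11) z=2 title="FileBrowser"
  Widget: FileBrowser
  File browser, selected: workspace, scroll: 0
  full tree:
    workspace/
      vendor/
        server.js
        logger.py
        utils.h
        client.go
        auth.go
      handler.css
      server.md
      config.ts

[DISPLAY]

                ┃    [+] vendor/      ┃            
┏━━━━━━━━━━━━━━━┃    handler.css      ┃            
┃ CircuitBoard  ┃    server.md        ┃            
┠───────────────┃    config.ts        ┃            
┃   0 1 2 3 4 5 ┃                     ┃            
┃0  [.]         ┃                     ┃            
┃               ┗━━━━━━━━━━━━━━━━━━━━━┛            
┃1   G   ·       · ─ ·      ┃                      
┃        │           │      ┃                      
┃2       ·   ·       ·      ┃                      
┃            │              ┃                      
┃3   · ─ ·   ·              ┃                      
┃                           ┃                      
┃4   B   ·                  ┃                      
┃    │   │                  ┃                      
┃5   L   ·                  ┃                      
┃                           ┃                      
┗━━━━━━━━━━━━━━━━━━━━━━━━━━━┛                      


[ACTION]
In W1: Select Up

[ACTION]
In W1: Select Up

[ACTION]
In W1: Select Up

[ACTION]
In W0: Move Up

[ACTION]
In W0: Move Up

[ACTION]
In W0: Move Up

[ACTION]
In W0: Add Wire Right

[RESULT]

                ┃    [+] vendor/      ┃            
┏━━━━━━━━━━━━━━━┃    handler.css      ┃            
┃ CircuitBoard  ┃    server.md        ┃            
┠───────────────┃    config.ts        ┃            
┃   0 1 2 3 4 5 ┃                     ┃            
┃0  [.]─ ·      ┃                     ┃            
┃               ┗━━━━━━━━━━━━━━━━━━━━━┛            
┃1   G   ·       · ─ ·      ┃                      
┃        │           │      ┃                      
┃2       ·   ·       ·      ┃                      
┃            │              ┃                      
┃3   · ─ ·   ·              ┃                      
┃                           ┃                      
┃4   B   ·                  ┃                      
┃    │   │                  ┃                      
┃5   L   ·                  ┃                      
┃                           ┃                      
┗━━━━━━━━━━━━━━━━━━━━━━━━━━━┛                      


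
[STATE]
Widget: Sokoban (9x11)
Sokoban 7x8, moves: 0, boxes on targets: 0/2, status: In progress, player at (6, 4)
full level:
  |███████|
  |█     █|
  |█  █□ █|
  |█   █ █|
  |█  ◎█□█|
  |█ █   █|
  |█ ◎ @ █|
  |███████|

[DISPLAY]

███████  
█     █  
█  █□ █  
█   █ █  
█  ◎█□█  
█ █   █  
█ ◎ @ █  
███████  
Moves: 0 
         
         


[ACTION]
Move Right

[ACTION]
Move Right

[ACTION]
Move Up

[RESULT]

███████  
█     █  
█  █□ █  
█   █ █  
█  ◎█□█  
█ █  @█  
█ ◎   █  
███████  
Moves: 2 
         
         


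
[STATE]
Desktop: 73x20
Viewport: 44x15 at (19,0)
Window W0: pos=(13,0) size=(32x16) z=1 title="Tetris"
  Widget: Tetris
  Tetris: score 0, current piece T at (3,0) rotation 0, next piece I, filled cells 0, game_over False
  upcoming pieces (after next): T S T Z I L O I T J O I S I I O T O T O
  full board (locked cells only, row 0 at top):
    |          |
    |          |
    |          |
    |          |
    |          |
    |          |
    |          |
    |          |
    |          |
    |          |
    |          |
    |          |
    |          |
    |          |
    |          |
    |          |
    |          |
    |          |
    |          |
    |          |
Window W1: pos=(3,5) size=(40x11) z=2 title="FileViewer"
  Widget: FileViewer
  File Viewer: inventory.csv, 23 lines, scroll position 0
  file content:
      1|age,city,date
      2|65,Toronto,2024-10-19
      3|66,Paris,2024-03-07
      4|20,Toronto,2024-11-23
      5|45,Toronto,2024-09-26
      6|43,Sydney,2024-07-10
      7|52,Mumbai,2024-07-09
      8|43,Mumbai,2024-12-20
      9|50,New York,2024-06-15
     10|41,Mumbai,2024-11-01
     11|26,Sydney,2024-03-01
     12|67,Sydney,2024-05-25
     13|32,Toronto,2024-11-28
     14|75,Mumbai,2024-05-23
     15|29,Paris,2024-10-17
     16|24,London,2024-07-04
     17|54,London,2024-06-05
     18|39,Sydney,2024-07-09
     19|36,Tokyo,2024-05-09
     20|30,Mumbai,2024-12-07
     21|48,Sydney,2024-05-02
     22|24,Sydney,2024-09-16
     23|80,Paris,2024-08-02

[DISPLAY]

━━━━━━━━━━━━━━━━━━━━━━━━━┓                  
is                       ┃                  
─────────────────────────┨                  
     │Next:              ┃                  
     │████               ┃                  
━━━━━━━━━━━━━━━━━━━━━━━┓ ┃                  
                       ┃ ┃                  
───────────────────────┨ ┃                  
                      ▲┃ ┃                  
-10-19                █┃ ┃                  
3-07                  ░┃ ┃                  
-11-23                ░┃ ┃                  
-09-26                ░┃ ┃                  
07-10                 ░┃ ┃                  
07-09                 ▼┃ ┃                  


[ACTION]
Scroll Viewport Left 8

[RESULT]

  ┏━━━━━━━━━━━━━━━━━━━━━━━━━━━━━━┓          
  ┃ Tetris                       ┃          
  ┠──────────────────────────────┨          
  ┃          │Next:              ┃          
  ┃          │████               ┃          
━━━━━━━━━━━━━━━━━━━━━━━━━━━━━━━┓ ┃          
ewer                           ┃ ┃          
───────────────────────────────┨ ┃          
y,date                        ▲┃ ┃          
nto,2024-10-19                █┃ ┃          
s,2024-03-07                  ░┃ ┃          
nto,2024-11-23                ░┃ ┃          
nto,2024-09-26                ░┃ ┃          
ey,2024-07-10                 ░┃ ┃          
ai,2024-07-09                 ▼┃ ┃          


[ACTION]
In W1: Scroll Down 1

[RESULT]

  ┏━━━━━━━━━━━━━━━━━━━━━━━━━━━━━━┓          
  ┃ Tetris                       ┃          
  ┠──────────────────────────────┨          
  ┃          │Next:              ┃          
  ┃          │████               ┃          
━━━━━━━━━━━━━━━━━━━━━━━━━━━━━━━┓ ┃          
ewer                           ┃ ┃          
───────────────────────────────┨ ┃          
nto,2024-10-19                ▲┃ ┃          
s,2024-03-07                  █┃ ┃          
nto,2024-11-23                ░┃ ┃          
nto,2024-09-26                ░┃ ┃          
ey,2024-07-10                 ░┃ ┃          
ai,2024-07-09                 ░┃ ┃          
ai,2024-12-20                 ▼┃ ┃          


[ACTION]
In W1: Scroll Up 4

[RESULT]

  ┏━━━━━━━━━━━━━━━━━━━━━━━━━━━━━━┓          
  ┃ Tetris                       ┃          
  ┠──────────────────────────────┨          
  ┃          │Next:              ┃          
  ┃          │████               ┃          
━━━━━━━━━━━━━━━━━━━━━━━━━━━━━━━┓ ┃          
ewer                           ┃ ┃          
───────────────────────────────┨ ┃          
y,date                        ▲┃ ┃          
nto,2024-10-19                █┃ ┃          
s,2024-03-07                  ░┃ ┃          
nto,2024-11-23                ░┃ ┃          
nto,2024-09-26                ░┃ ┃          
ey,2024-07-10                 ░┃ ┃          
ai,2024-07-09                 ▼┃ ┃          


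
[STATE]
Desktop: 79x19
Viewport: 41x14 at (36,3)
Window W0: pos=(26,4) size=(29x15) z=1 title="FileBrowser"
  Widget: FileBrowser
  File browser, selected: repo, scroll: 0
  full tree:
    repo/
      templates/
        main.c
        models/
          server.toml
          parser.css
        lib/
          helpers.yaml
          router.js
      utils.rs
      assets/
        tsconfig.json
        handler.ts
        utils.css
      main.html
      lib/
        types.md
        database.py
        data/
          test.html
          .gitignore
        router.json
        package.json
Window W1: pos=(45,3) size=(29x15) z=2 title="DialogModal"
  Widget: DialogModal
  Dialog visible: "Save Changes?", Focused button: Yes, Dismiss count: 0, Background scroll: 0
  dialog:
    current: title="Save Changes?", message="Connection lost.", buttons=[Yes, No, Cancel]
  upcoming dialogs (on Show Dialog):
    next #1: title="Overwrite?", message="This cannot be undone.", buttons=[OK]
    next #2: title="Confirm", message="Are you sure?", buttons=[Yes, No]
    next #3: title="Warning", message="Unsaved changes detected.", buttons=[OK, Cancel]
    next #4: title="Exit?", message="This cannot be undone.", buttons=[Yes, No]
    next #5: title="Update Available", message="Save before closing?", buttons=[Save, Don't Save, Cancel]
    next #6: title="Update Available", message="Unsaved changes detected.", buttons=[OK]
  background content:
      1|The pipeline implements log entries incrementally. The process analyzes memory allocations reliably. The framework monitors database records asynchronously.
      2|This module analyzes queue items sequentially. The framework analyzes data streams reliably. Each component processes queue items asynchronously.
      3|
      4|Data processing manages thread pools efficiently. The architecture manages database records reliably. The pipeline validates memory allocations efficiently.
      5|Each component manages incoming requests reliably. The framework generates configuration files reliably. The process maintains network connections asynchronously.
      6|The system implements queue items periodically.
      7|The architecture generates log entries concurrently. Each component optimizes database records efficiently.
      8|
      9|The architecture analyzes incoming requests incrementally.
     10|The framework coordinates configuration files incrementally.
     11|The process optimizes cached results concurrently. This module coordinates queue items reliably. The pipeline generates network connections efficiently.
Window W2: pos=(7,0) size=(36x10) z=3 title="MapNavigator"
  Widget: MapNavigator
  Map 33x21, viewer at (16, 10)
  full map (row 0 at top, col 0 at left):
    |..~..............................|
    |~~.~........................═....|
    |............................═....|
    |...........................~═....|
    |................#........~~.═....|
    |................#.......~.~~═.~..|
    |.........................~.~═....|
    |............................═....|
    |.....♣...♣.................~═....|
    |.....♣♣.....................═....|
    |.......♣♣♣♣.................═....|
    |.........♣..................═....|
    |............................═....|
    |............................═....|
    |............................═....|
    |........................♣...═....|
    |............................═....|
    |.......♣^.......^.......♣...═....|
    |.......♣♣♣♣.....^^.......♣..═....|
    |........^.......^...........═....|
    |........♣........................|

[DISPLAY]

.═....┃  ┏━━━━━━━━━━━━━━━━━━━━━━━━━━━┓   
~═....┃━━┃ DialogModal               ┃   
.═....┃  ┠───────────────────────────┨   
.═....┃──┃The pipeline implements log┃   
.═....┃  ┃This module analyzes queue ┃   
.═....┃s/┃                           ┃   
━━━━━━┛  ┃Da┌─────────────────────┐hr┃   
ssets/   ┃Ea│    Save Changes?    │co┃   
html     ┃Th│   Connection lost.  │ue┃   
ib/      ┃Th│ [Yes]  No   Cancel  │s ┃   
         ┃  └─────────────────────┘  ┃   
         ┃The architecture analyzes i┃   
         ┃The framework coordinates c┃   
         ┃The process optimizes cache┃   


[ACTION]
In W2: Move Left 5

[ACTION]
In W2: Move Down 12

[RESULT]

..♣...┃  ┏━━━━━━━━━━━━━━━━━━━━━━━━━━━┓   
...♣..┃━━┃ DialogModal               ┃   
......┃  ┠───────────────────────────┨   
......┃──┃The pipeline implements log┃   
      ┃  ┃This module analyzes queue ┃   
      ┃s/┃                           ┃   
━━━━━━┛  ┃Da┌─────────────────────┐hr┃   
ssets/   ┃Ea│    Save Changes?    │co┃   
html     ┃Th│   Connection lost.  │ue┃   
ib/      ┃Th│ [Yes]  No   Cancel  │s ┃   
         ┃  └─────────────────────┘  ┃   
         ┃The architecture analyzes i┃   
         ┃The framework coordinates c┃   
         ┃The process optimizes cache┃   


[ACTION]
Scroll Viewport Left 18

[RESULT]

...♣^.......^.......♣...┃  ┏━━━━━━━━━━━━━
...♣♣♣♣.....^^.......♣..┃━━┃ DialogModal 
....^.......^...........┃  ┠─────────────
....♣..@................┃──┃The pipeline 
                        ┃  ┃This module a
                        ┃s/┃             
━━━━━━━━━━━━━━━━━━━━━━━━┛  ┃Da┌──────────
        ┃    [+] assets/   ┃Ea│    Save C
        ┃    main.html     ┃Th│   Connect
        ┃    [+] lib/      ┃Th│ [Yes]  No
        ┃                  ┃  └──────────
        ┃                  ┃The architect
        ┃                  ┃The framework
        ┃                  ┃The process o


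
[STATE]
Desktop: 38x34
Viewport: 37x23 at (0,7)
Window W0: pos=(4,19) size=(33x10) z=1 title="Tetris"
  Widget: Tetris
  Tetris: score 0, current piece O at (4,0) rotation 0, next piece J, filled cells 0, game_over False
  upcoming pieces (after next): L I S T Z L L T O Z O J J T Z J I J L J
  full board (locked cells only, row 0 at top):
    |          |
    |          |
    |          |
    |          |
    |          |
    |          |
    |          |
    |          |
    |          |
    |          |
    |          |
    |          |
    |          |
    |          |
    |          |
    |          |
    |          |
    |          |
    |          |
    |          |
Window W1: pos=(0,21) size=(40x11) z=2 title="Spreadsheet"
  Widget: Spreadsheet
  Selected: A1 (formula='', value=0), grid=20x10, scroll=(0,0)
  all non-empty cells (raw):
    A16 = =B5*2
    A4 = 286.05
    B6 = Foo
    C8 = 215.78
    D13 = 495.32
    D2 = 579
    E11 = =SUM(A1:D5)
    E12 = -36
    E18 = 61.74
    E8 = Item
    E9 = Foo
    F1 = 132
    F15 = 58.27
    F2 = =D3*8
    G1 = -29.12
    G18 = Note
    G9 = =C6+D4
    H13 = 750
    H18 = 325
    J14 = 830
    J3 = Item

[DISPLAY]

                                     
                                     
                                     
                                     
                                     
                                     
                                     
                                     
                                     
                                     
                                     
                                     
    ┏━━━━━━━━━━━━━━━━━━━━━━━━━━━━━━━┓
    ┃ Tetris                        ┃
┏━━━━━━━━━━━━━━━━━━━━━━━━━━━━━━━━━━━━
┃ Spreadsheet                        
┠────────────────────────────────────
┃A1:                                 
┃       A       B       C       D    
┃------------------------------------
┃  1      [0]       0       0       0
┃  2        0       0       0     579
┃  3        0       0       0       0


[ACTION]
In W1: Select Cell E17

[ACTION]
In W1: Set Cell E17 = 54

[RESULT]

                                     
                                     
                                     
                                     
                                     
                                     
                                     
                                     
                                     
                                     
                                     
                                     
    ┏━━━━━━━━━━━━━━━━━━━━━━━━━━━━━━━┓
    ┃ Tetris                        ┃
┏━━━━━━━━━━━━━━━━━━━━━━━━━━━━━━━━━━━━
┃ Spreadsheet                        
┠────────────────────────────────────
┃E17: 54                             
┃       A       B       C       D    
┃------------------------------------
┃  1        0       0       0       0
┃  2        0       0       0     579
┃  3        0       0       0       0


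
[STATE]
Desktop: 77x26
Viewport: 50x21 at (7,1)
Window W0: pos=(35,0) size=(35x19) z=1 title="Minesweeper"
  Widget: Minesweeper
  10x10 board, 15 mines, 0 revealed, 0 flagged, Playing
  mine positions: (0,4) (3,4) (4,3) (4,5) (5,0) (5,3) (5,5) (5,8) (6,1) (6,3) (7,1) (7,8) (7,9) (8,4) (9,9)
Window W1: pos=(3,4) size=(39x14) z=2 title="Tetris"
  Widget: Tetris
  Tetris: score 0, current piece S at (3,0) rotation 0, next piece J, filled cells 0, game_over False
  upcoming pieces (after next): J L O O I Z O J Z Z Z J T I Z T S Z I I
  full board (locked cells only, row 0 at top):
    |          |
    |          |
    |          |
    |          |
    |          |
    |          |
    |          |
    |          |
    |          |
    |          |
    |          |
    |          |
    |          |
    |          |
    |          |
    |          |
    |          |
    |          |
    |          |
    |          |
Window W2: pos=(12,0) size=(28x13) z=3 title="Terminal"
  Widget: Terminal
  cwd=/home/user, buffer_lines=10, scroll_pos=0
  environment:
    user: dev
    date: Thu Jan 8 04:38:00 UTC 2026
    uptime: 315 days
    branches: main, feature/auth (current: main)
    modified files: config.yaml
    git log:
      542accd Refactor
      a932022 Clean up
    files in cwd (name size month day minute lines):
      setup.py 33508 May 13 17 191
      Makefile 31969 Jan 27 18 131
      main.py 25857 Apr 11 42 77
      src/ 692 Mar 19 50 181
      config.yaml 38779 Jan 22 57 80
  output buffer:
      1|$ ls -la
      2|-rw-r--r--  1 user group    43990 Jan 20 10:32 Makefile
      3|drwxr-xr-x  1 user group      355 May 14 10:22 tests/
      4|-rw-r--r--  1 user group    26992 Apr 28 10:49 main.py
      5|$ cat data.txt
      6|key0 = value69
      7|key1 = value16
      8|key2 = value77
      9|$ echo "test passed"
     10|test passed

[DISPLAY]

     ┃ Terminal                 ┃esweeper         
     ┠──────────────────────────┨─────────────────
     ┃$ ls -la                  ┃■■■■■■           
━━━━━┃-rw-r--r--  1 user group  ┃━┓■■■■           
tris ┃drwxr-xr-x  1 user group  ┃ ┃■■■■           
─────┃-rw-r--r--  1 user group  ┃─┨■■■■           
     ┃$ cat data.txt            ┃ ┃■■■■           
     ┃key0 = value69            ┃ ┃■■■■           
     ┃key1 = value16            ┃ ┃■■■■           
     ┃key2 = value77            ┃ ┃■■■■           
     ┃$ echo "test passed"      ┃ ┃■■■■           
     ┗━━━━━━━━━━━━━━━━━━━━━━━━━━┛ ┃■■■■           
       │Score:                    ┃               
       │0                         ┃               
       │                          ┃               
       │                          ┃               
━━━━━━━━━━━━━━━━━━━━━━━━━━━━━━━━━━┛               
                            ┗━━━━━━━━━━━━━━━━━━━━━
                                                  
                                                  
                                                  


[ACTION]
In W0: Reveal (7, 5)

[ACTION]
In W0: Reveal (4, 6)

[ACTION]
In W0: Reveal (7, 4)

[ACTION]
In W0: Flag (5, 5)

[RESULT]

     ┃ Terminal                 ┃esweeper         
     ┠──────────────────────────┨─────────────────
     ┃$ ls -la                  ┃■■■■■■           
━━━━━┃-rw-r--r--  1 user group  ┃━┓■■■■           
tris ┃drwxr-xr-x  1 user group  ┃ ┃■■■■           
─────┃-rw-r--r--  1 user group  ┃─┨■■■■           
     ┃$ cat data.txt            ┃ ┃2■■■           
     ┃key0 = value69            ┃ ┃■■■■           
     ┃key1 = value16            ┃ ┃■■■■           
     ┃key2 = value77            ┃ ┃■■■■           
     ┃$ echo "test passed"      ┃ ┃■■■■           
     ┗━━━━━━━━━━━━━━━━━━━━━━━━━━┛ ┃■■■■           
       │Score:                    ┃               
       │0                         ┃               
       │                          ┃               
       │                          ┃               
━━━━━━━━━━━━━━━━━━━━━━━━━━━━━━━━━━┛               
                            ┗━━━━━━━━━━━━━━━━━━━━━
                                                  
                                                  
                                                  


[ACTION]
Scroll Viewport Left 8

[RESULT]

            ┃ Terminal                 ┃esweeper  
            ┠──────────────────────────┨──────────
            ┃$ ls -la                  ┃■■■■■■    
   ┏━━━━━━━━┃-rw-r--r--  1 user group  ┃━┓■■■■    
   ┃ Tetris ┃drwxr-xr-x  1 user group  ┃ ┃■■■■    
   ┠────────┃-rw-r--r--  1 user group  ┃─┨■■■■    
   ┃        ┃$ cat data.txt            ┃ ┃2■■■    
   ┃        ┃key0 = value69            ┃ ┃■■■■    
   ┃        ┃key1 = value16            ┃ ┃■■■■    
   ┃        ┃key2 = value77            ┃ ┃■■■■    
   ┃        ┃$ echo "test passed"      ┃ ┃■■■■    
   ┃        ┗━━━━━━━━━━━━━━━━━━━━━━━━━━┛ ┃■■■■    
   ┃          │Score:                    ┃        
   ┃          │0                         ┃        
   ┃          │                          ┃        
   ┃          │                          ┃        
   ┗━━━━━━━━━━━━━━━━━━━━━━━━━━━━━━━━━━━━━┛        
                                   ┗━━━━━━━━━━━━━━
                                                  
                                                  
                                                  


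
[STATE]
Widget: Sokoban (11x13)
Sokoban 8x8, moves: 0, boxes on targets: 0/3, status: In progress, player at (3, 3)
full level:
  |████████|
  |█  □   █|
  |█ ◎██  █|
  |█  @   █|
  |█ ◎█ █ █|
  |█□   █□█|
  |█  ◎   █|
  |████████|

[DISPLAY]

████████   
█  □   █   
█ ◎██  █   
█  @   █   
█ ◎█ █ █   
█□   █□█   
█  ◎   █   
████████   
Moves: 0  0
           
           
           
           


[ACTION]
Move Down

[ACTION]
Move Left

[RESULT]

████████   
█  □   █   
█ ◎██  █   
█ @    █   
█ ◎█ █ █   
█□   █□█   
█  ◎   █   
████████   
Moves: 1  0
           
           
           
           


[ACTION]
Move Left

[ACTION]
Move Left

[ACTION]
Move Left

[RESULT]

████████   
█  □   █   
█ ◎██  █   
█@     █   
█ ◎█ █ █   
█□   █□█   
█  ◎   █   
████████   
Moves: 2  0
           
           
           
           


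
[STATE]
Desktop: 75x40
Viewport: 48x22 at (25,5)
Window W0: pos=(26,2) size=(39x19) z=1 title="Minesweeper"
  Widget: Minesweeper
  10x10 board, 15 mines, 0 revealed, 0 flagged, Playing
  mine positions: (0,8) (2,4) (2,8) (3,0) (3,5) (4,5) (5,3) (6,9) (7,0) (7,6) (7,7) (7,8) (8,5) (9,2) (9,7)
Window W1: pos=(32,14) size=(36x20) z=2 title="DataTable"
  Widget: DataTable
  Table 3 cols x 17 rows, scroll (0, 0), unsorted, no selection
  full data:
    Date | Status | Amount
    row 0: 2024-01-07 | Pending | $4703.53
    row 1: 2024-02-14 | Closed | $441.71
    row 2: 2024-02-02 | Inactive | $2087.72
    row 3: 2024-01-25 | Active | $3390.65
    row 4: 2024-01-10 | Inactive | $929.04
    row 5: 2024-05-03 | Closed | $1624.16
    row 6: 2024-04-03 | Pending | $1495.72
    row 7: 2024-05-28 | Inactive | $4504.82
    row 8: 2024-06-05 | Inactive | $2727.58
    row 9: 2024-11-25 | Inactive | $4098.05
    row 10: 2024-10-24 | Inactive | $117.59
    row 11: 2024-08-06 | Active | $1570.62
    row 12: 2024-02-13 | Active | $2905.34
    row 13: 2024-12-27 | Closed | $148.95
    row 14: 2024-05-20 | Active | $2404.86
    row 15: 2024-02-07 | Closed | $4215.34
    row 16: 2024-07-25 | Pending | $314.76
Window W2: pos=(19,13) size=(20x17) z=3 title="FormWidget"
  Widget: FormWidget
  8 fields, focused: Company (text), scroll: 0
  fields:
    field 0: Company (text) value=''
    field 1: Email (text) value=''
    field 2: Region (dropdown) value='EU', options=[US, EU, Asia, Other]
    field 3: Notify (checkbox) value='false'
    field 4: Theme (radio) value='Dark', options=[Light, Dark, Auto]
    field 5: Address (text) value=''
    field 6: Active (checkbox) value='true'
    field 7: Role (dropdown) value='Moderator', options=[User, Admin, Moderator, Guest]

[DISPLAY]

 ┃■■■■■■■■■■                           ┃        
 ┃■■■■■■■■■■                           ┃        
 ┃■■■■■■■■■■                           ┃        
 ┃■■■■■■■■■■                           ┃        
 ┃■■■■■■■■■■                           ┃        
 ┃■■■■■■■■■■                           ┃        
 ┃■■■■■■■■■■                           ┃        
 ┃■■■■■■■■■■                           ┃        
━━━━━━━━━━━━━┓                         ┃        
Widget       ┃━━━━━━━━━━━━━━━━━━━━━━━━━━━━┓     
─────────────┨able                        ┃     
pany:    [  ]┃────────────────────────────┨     
il:      [  ]┃    │Status  │Amount        ┃     
ion:     [E▼]┃────┼────────┼────────      ┃     
ify:     [ ] ┃1-07│Pending │$4703.53      ┃     
me:      ( ) ┃2-14│Closed  │$441.71       ┃     
ress:    [  ]┃2-02│Inactive│$2087.72      ┃     
ive:     [x] ┃1-25│Active  │$3390.65      ┃     
e:       [M▼]┃1-10│Inactive│$929.04       ┃     
             ┃5-03│Closed  │$1624.16      ┃     
             ┃4-03│Pending │$1495.72      ┃     
             ┃5-28│Inactive│$4504.82      ┃     


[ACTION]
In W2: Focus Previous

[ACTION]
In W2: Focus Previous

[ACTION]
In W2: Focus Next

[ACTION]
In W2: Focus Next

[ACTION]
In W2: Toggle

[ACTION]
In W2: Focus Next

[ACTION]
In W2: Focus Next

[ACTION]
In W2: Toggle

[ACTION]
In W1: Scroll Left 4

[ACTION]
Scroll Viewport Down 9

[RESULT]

Widget       ┃━━━━━━━━━━━━━━━━━━━━━━━━━━━━┓     
─────────────┨able                        ┃     
pany:    [  ]┃────────────────────────────┨     
il:      [  ]┃    │Status  │Amount        ┃     
ion:     [E▼]┃────┼────────┼────────      ┃     
ify:     [ ] ┃1-07│Pending │$4703.53      ┃     
me:      ( ) ┃2-14│Closed  │$441.71       ┃     
ress:    [  ]┃2-02│Inactive│$2087.72      ┃     
ive:     [x] ┃1-25│Active  │$3390.65      ┃     
e:       [M▼]┃1-10│Inactive│$929.04       ┃     
             ┃5-03│Closed  │$1624.16      ┃     
             ┃4-03│Pending │$1495.72      ┃     
             ┃5-28│Inactive│$4504.82      ┃     
             ┃6-05│Inactive│$2727.58      ┃     
             ┃1-25│Inactive│$4098.05      ┃     
━━━━━━━━━━━━━┛0-24│Inactive│$117.59       ┃     
       ┃2024-08-06│Active  │$1570.62      ┃     
       ┃2024-02-13│Active  │$2905.34      ┃     
       ┃2024-12-27│Closed  │$148.95       ┃     
       ┗━━━━━━━━━━━━━━━━━━━━━━━━━━━━━━━━━━┛     
                                                
                                                


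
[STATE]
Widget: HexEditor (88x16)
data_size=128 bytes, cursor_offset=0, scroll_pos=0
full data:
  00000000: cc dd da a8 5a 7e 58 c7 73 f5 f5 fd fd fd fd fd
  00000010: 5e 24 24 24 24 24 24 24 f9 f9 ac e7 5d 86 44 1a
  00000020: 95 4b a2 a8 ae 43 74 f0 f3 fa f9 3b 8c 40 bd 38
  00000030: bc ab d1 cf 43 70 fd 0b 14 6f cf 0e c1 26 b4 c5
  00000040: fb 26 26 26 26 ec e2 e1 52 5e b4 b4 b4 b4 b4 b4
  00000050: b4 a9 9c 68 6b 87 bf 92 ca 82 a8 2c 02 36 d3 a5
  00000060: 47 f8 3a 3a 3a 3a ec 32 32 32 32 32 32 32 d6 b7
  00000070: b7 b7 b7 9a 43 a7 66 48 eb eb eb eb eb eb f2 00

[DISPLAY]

00000000  CC dd da a8 5a 7e 58 c7  73 f5 f5 fd fd fd fd fd  |....Z~X.s.......|          
00000010  5e 24 24 24 24 24 24 24  f9 f9 ac e7 5d 86 44 1a  |^$$$$$$$....].D.|          
00000020  95 4b a2 a8 ae 43 74 f0  f3 fa f9 3b 8c 40 bd 38  |.K...Ct....;.@.8|          
00000030  bc ab d1 cf 43 70 fd 0b  14 6f cf 0e c1 26 b4 c5  |....Cp...o...&..|          
00000040  fb 26 26 26 26 ec e2 e1  52 5e b4 b4 b4 b4 b4 b4  |.&&&&...R^......|          
00000050  b4 a9 9c 68 6b 87 bf 92  ca 82 a8 2c 02 36 d3 a5  |...hk......,.6..|          
00000060  47 f8 3a 3a 3a 3a ec 32  32 32 32 32 32 32 d6 b7  |G.::::.2222222..|          
00000070  b7 b7 b7 9a 43 a7 66 48  eb eb eb eb eb eb f2 00  |....C.fH........|          
                                                                                        
                                                                                        
                                                                                        
                                                                                        
                                                                                        
                                                                                        
                                                                                        
                                                                                        


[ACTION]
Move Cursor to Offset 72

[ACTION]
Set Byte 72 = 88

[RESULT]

00000000  cc dd da a8 5a 7e 58 c7  73 f5 f5 fd fd fd fd fd  |....Z~X.s.......|          
00000010  5e 24 24 24 24 24 24 24  f9 f9 ac e7 5d 86 44 1a  |^$$$$$$$....].D.|          
00000020  95 4b a2 a8 ae 43 74 f0  f3 fa f9 3b 8c 40 bd 38  |.K...Ct....;.@.8|          
00000030  bc ab d1 cf 43 70 fd 0b  14 6f cf 0e c1 26 b4 c5  |....Cp...o...&..|          
00000040  fb 26 26 26 26 ec e2 e1  88 5e b4 b4 b4 b4 b4 b4  |.&&&&....^......|          
00000050  b4 a9 9c 68 6b 87 bf 92  ca 82 a8 2c 02 36 d3 a5  |...hk......,.6..|          
00000060  47 f8 3a 3a 3a 3a ec 32  32 32 32 32 32 32 d6 b7  |G.::::.2222222..|          
00000070  b7 b7 b7 9a 43 a7 66 48  eb eb eb eb eb eb f2 00  |....C.fH........|          
                                                                                        
                                                                                        
                                                                                        
                                                                                        
                                                                                        
                                                                                        
                                                                                        
                                                                                        


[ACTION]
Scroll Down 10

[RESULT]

00000070  b7 b7 b7 9a 43 a7 66 48  eb eb eb eb eb eb f2 00  |....C.fH........|          
                                                                                        
                                                                                        
                                                                                        
                                                                                        
                                                                                        
                                                                                        
                                                                                        
                                                                                        
                                                                                        
                                                                                        
                                                                                        
                                                                                        
                                                                                        
                                                                                        
                                                                                        


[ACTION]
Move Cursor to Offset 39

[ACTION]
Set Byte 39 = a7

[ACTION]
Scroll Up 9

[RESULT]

00000000  cc dd da a8 5a 7e 58 c7  73 f5 f5 fd fd fd fd fd  |....Z~X.s.......|          
00000010  5e 24 24 24 24 24 24 24  f9 f9 ac e7 5d 86 44 1a  |^$$$$$$$....].D.|          
00000020  95 4b a2 a8 ae 43 74 A7  f3 fa f9 3b 8c 40 bd 38  |.K...Ct....;.@.8|          
00000030  bc ab d1 cf 43 70 fd 0b  14 6f cf 0e c1 26 b4 c5  |....Cp...o...&..|          
00000040  fb 26 26 26 26 ec e2 e1  88 5e b4 b4 b4 b4 b4 b4  |.&&&&....^......|          
00000050  b4 a9 9c 68 6b 87 bf 92  ca 82 a8 2c 02 36 d3 a5  |...hk......,.6..|          
00000060  47 f8 3a 3a 3a 3a ec 32  32 32 32 32 32 32 d6 b7  |G.::::.2222222..|          
00000070  b7 b7 b7 9a 43 a7 66 48  eb eb eb eb eb eb f2 00  |....C.fH........|          
                                                                                        
                                                                                        
                                                                                        
                                                                                        
                                                                                        
                                                                                        
                                                                                        
                                                                                        


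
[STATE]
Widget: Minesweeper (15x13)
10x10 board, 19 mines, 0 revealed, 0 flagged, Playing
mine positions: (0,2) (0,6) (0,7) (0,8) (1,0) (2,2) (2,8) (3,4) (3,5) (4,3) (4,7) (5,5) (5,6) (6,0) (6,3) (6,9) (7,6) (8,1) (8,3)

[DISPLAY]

■■■■■■■■■■     
■■■■■■■■■■     
■■■■■■■■■■     
■■■■■■■■■■     
■■■■■■■■■■     
■■■■■■■■■■     
■■■■■■■■■■     
■■■■■■■■■■     
■■■■■■■■■■     
■■■■■■■■■■     
               
               
               


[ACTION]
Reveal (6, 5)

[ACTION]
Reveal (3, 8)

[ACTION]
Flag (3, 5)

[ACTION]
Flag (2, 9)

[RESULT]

■■■■■■■■■■     
■■■■■■■■■■     
■■■■■■■■■⚑     
■■■■■⚑■■2■     
■■■■■■■■■■     
■■■■■■■■■■     
■■■■■3■■■■     
■■■■■■■■■■     
■■■■■■■■■■     
■■■■■■■■■■     
               
               
               


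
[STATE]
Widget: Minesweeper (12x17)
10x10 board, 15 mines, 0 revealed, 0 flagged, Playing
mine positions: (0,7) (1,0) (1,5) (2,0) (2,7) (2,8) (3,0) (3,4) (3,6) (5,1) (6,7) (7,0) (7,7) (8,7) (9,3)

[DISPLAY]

■■■■■■■■■■  
■■■■■■■■■■  
■■■■■■■■■■  
■■■■■■■■■■  
■■■■■■■■■■  
■■■■■■■■■■  
■■■■■■■■■■  
■■■■■■■■■■  
■■■■■■■■■■  
■■■■■■■■■■  
            
            
            
            
            
            
            


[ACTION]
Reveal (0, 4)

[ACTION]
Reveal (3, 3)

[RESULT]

■■■■1■■■■■  
■■■■■■■■■■  
■■■■■■■■■■  
■■■1■■■■■■  
■■■■■■■■■■  
■■■■■■■■■■  
■■■■■■■■■■  
■■■■■■■■■■  
■■■■■■■■■■  
■■■■■■■■■■  
            
            
            
            
            
            
            


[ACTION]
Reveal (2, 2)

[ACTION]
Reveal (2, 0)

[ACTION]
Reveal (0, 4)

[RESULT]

■1  1■■✹■■  
✹2  1✹■■■■  
✹3 12■■✹✹■  
✹2 1✹■✹■■■  
■211■■■■■■  
■✹■■■■■■■■  
■■■■■■■✹■■  
✹■■■■■■✹■■  
■■■■■■■✹■■  
■■■✹■■■■■■  
            
            
            
            
            
            
            
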